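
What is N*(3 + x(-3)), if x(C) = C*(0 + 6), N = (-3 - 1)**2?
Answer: -240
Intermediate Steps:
N = 16 (N = (-4)**2 = 16)
x(C) = 6*C (x(C) = C*6 = 6*C)
N*(3 + x(-3)) = 16*(3 + 6*(-3)) = 16*(3 - 18) = 16*(-15) = -240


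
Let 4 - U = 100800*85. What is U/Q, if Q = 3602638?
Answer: -4283998/1801319 ≈ -2.3783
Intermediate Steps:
U = -8567996 (U = 4 - 100800*85 = 4 - 1*8568000 = 4 - 8568000 = -8567996)
U/Q = -8567996/3602638 = -8567996*1/3602638 = -4283998/1801319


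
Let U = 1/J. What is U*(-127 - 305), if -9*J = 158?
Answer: 1944/79 ≈ 24.608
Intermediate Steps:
J = -158/9 (J = -1/9*158 = -158/9 ≈ -17.556)
U = -9/158 (U = 1/(-158/9) = -9/158 ≈ -0.056962)
U*(-127 - 305) = -9*(-127 - 305)/158 = -9/158*(-432) = 1944/79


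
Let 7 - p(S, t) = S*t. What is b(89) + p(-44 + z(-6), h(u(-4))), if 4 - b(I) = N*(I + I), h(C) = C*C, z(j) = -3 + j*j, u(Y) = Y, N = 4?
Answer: -525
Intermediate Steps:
z(j) = -3 + j**2
h(C) = C**2
b(I) = 4 - 8*I (b(I) = 4 - 4*(I + I) = 4 - 4*2*I = 4 - 8*I)
p(S, t) = 7 - S*t
b(89) + p(-44 + z(-6), h(u(-4))) = (4 - 8*89) + (7 - 1*(-44 + (-3 + (-6)**2))*(-4)**2) = (4 - 712) + (7 - 1*(-44 + (-3 + 36))*16) = -708 + (7 - 1*(-44 + 33)*16) = -708 + (7 - 1*(-11)*16) = -708 + (7 + 176) = -708 + 183 = -525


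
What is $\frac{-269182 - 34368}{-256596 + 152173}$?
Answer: $\frac{303550}{104423} \approx 2.9069$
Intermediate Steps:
$\frac{-269182 - 34368}{-256596 + 152173} = - \frac{303550}{-104423} = \left(-303550\right) \left(- \frac{1}{104423}\right) = \frac{303550}{104423}$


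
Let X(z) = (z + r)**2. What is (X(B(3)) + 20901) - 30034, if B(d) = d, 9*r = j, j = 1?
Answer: -738989/81 ≈ -9123.3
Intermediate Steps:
r = 1/9 (r = (1/9)*1 = 1/9 ≈ 0.11111)
X(z) = (1/9 + z)**2 (X(z) = (z + 1/9)**2 = (1/9 + z)**2)
(X(B(3)) + 20901) - 30034 = ((1 + 9*3)**2/81 + 20901) - 30034 = ((1 + 27)**2/81 + 20901) - 30034 = ((1/81)*28**2 + 20901) - 30034 = ((1/81)*784 + 20901) - 30034 = (784/81 + 20901) - 30034 = 1693765/81 - 30034 = -738989/81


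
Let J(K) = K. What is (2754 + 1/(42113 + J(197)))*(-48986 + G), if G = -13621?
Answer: -7295076638787/42310 ≈ -1.7242e+8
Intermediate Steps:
(2754 + 1/(42113 + J(197)))*(-48986 + G) = (2754 + 1/(42113 + 197))*(-48986 - 13621) = (2754 + 1/42310)*(-62607) = (116521741/42310)*(-62607) = -7295076638787/42310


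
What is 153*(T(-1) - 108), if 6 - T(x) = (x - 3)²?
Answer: -18054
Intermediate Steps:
T(x) = 6 - (-3 + x)² (T(x) = 6 - (x - 3)² = 6 - (-3 + x)²)
153*(T(-1) - 108) = 153*((6 - (-3 - 1)²) - 108) = 153*((6 - 1*(-4)²) - 108) = 153*((6 - 1*16) - 108) = 153*((6 - 16) - 108) = 153*(-10 - 108) = 153*(-118) = -18054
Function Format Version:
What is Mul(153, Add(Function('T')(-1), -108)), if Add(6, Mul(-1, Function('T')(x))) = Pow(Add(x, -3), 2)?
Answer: -18054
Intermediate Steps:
Function('T')(x) = Add(6, Mul(-1, Pow(Add(-3, x), 2))) (Function('T')(x) = Add(6, Mul(-1, Pow(Add(x, -3), 2))) = Add(6, Mul(-1, Pow(Add(-3, x), 2))))
Mul(153, Add(Function('T')(-1), -108)) = Mul(153, Add(Add(6, Mul(-1, Pow(Add(-3, -1), 2))), -108)) = Mul(153, Add(Add(6, Mul(-1, Pow(-4, 2))), -108)) = Mul(153, Add(Add(6, Mul(-1, 16)), -108)) = Mul(153, Add(Add(6, -16), -108)) = Mul(153, Add(-10, -108)) = Mul(153, -118) = -18054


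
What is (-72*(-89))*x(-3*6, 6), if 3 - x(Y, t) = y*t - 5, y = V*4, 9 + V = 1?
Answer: 1281600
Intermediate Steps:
V = -8 (V = -9 + 1 = -8)
y = -32 (y = -8*4 = -32)
x(Y, t) = 8 + 32*t (x(Y, t) = 3 - (-32*t - 5) = 3 - (-5 - 32*t) = 3 + (5 + 32*t) = 8 + 32*t)
(-72*(-89))*x(-3*6, 6) = (-72*(-89))*(8 + 32*6) = 6408*(8 + 192) = 6408*200 = 1281600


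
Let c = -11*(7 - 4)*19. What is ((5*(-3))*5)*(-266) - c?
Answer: 20577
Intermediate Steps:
c = -627 (c = -11*3*19 = -33*19 = -627)
((5*(-3))*5)*(-266) - c = ((5*(-3))*5)*(-266) - 1*(-627) = -15*5*(-266) + 627 = -75*(-266) + 627 = 19950 + 627 = 20577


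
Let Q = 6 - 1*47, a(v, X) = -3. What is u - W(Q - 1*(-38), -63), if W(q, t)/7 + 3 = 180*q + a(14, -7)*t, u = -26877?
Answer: -24399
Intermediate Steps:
Q = -41 (Q = 6 - 47 = -41)
W(q, t) = -21 - 21*t + 1260*q (W(q, t) = -21 + 7*(180*q - 3*t) = -21 + 7*(-3*t + 180*q) = -21 + (-21*t + 1260*q) = -21 - 21*t + 1260*q)
u - W(Q - 1*(-38), -63) = -26877 - (-21 - 21*(-63) + 1260*(-41 - 1*(-38))) = -26877 - (-21 + 1323 + 1260*(-41 + 38)) = -26877 - (-21 + 1323 + 1260*(-3)) = -26877 - (-21 + 1323 - 3780) = -26877 - 1*(-2478) = -26877 + 2478 = -24399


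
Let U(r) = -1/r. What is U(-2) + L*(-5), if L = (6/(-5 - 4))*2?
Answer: 43/6 ≈ 7.1667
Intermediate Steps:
L = -4/3 (L = (6/(-9))*2 = (6*(-⅑))*2 = -⅔*2 = -4/3 ≈ -1.3333)
U(-2) + L*(-5) = -1/(-2) - 4/3*(-5) = -1*(-½) + 20/3 = ½ + 20/3 = 43/6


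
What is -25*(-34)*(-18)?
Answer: -15300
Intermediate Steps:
-25*(-34)*(-18) = 850*(-18) = -15300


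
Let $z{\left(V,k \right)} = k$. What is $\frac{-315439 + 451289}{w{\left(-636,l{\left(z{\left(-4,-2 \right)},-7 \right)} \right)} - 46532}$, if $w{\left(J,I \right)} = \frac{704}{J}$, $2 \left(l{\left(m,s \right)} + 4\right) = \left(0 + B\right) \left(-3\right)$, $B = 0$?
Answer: $- \frac{10800075}{3699382} \approx -2.9194$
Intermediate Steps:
$l{\left(m,s \right)} = -4$ ($l{\left(m,s \right)} = -4 + \frac{\left(0 + 0\right) \left(-3\right)}{2} = -4 + \frac{0 \left(-3\right)}{2} = -4 + \frac{1}{2} \cdot 0 = -4 + 0 = -4$)
$\frac{-315439 + 451289}{w{\left(-636,l{\left(z{\left(-4,-2 \right)},-7 \right)} \right)} - 46532} = \frac{-315439 + 451289}{\frac{704}{-636} - 46532} = \frac{135850}{704 \left(- \frac{1}{636}\right) - 46532} = \frac{135850}{- \frac{176}{159} - 46532} = \frac{135850}{- \frac{7398764}{159}} = 135850 \left(- \frac{159}{7398764}\right) = - \frac{10800075}{3699382}$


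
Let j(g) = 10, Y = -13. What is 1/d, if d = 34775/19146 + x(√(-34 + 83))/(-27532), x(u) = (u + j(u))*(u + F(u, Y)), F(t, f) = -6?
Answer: 263563836/478549909 ≈ 0.55076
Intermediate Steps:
x(u) = (-6 + u)*(10 + u) (x(u) = (u + 10)*(u - 6) = (10 + u)*(-6 + u) = (-6 + u)*(10 + u))
d = 478549909/263563836 (d = 34775/19146 + (-60 + (√(-34 + 83))² + 4*√(-34 + 83))/(-27532) = 34775*(1/19146) + (-60 + (√49)² + 4*√49)*(-1/27532) = 34775/19146 + (-60 + 7² + 4*7)*(-1/27532) = 34775/19146 + (-60 + 49 + 28)*(-1/27532) = 34775/19146 + 17*(-1/27532) = 34775/19146 - 17/27532 = 478549909/263563836 ≈ 1.8157)
1/d = 1/(478549909/263563836) = 263563836/478549909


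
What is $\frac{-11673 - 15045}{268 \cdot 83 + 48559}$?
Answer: $- \frac{8906}{23601} \approx -0.37736$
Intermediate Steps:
$\frac{-11673 - 15045}{268 \cdot 83 + 48559} = - \frac{26718}{22244 + 48559} = - \frac{26718}{70803} = \left(-26718\right) \frac{1}{70803} = - \frac{8906}{23601}$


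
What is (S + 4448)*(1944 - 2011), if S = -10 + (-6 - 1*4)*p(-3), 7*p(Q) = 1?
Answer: -2080752/7 ≈ -2.9725e+5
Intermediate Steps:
p(Q) = ⅐ (p(Q) = (⅐)*1 = ⅐)
S = -80/7 (S = -10 + (-6 - 1*4)*(⅐) = -10 + (-6 - 4)*(⅐) = -10 - 10*⅐ = -10 - 10/7 = -80/7 ≈ -11.429)
(S + 4448)*(1944 - 2011) = (-80/7 + 4448)*(1944 - 2011) = (31056/7)*(-67) = -2080752/7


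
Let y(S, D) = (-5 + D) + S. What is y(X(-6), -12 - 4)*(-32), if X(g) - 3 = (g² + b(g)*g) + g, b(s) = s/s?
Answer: -192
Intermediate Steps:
b(s) = 1
X(g) = 3 + g² + 2*g (X(g) = 3 + ((g² + 1*g) + g) = 3 + ((g² + g) + g) = 3 + ((g + g²) + g) = 3 + (g² + 2*g) = 3 + g² + 2*g)
y(S, D) = -5 + D + S
y(X(-6), -12 - 4)*(-32) = (-5 + (-12 - 4) + (3 + (-6)² + 2*(-6)))*(-32) = (-5 - 16 + (3 + 36 - 12))*(-32) = (-5 - 16 + 27)*(-32) = 6*(-32) = -192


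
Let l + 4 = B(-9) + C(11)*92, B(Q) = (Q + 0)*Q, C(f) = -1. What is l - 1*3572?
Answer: -3587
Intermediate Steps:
B(Q) = Q² (B(Q) = Q*Q = Q²)
l = -15 (l = -4 + ((-9)² - 1*92) = -4 + (81 - 92) = -4 - 11 = -15)
l - 1*3572 = -15 - 1*3572 = -15 - 3572 = -3587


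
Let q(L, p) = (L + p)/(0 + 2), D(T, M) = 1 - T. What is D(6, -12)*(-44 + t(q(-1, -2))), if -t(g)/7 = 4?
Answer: 360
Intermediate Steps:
q(L, p) = L/2 + p/2 (q(L, p) = (L + p)/2 = (L + p)*(½) = L/2 + p/2)
t(g) = -28 (t(g) = -7*4 = -28)
D(6, -12)*(-44 + t(q(-1, -2))) = (1 - 1*6)*(-44 - 28) = (1 - 6)*(-72) = -5*(-72) = 360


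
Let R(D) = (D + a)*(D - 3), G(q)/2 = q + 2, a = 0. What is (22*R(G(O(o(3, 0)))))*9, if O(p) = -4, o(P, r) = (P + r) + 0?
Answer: 5544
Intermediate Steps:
o(P, r) = P + r
G(q) = 4 + 2*q (G(q) = 2*(q + 2) = 2*(2 + q) = 4 + 2*q)
R(D) = D*(-3 + D) (R(D) = (D + 0)*(D - 3) = D*(-3 + D))
(22*R(G(O(o(3, 0)))))*9 = (22*((4 + 2*(-4))*(-3 + (4 + 2*(-4)))))*9 = (22*((4 - 8)*(-3 + (4 - 8))))*9 = (22*(-4*(-3 - 4)))*9 = (22*(-4*(-7)))*9 = (22*28)*9 = 616*9 = 5544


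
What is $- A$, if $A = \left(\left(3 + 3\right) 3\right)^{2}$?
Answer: $-324$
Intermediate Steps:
$A = 324$ ($A = \left(6 \cdot 3\right)^{2} = 18^{2} = 324$)
$- A = \left(-1\right) 324 = -324$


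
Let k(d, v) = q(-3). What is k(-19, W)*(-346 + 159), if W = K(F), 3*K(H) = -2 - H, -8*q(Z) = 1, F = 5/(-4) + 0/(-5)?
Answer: 187/8 ≈ 23.375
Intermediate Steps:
F = -5/4 (F = 5*(-¼) + 0*(-⅕) = -5/4 + 0 = -5/4 ≈ -1.2500)
q(Z) = -⅛ (q(Z) = -⅛*1 = -⅛)
K(H) = -⅔ - H/3 (K(H) = (-2 - H)/3 = -⅔ - H/3)
W = -¼ (W = -⅔ - ⅓*(-5/4) = -⅔ + 5/12 = -¼ ≈ -0.25000)
k(d, v) = -⅛
k(-19, W)*(-346 + 159) = -(-346 + 159)/8 = -⅛*(-187) = 187/8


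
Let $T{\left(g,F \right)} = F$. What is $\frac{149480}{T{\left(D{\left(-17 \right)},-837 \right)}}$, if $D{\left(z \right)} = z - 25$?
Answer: $- \frac{149480}{837} \approx -178.59$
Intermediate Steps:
$D{\left(z \right)} = -25 + z$ ($D{\left(z \right)} = z - 25 = -25 + z$)
$\frac{149480}{T{\left(D{\left(-17 \right)},-837 \right)}} = \frac{149480}{-837} = 149480 \left(- \frac{1}{837}\right) = - \frac{149480}{837}$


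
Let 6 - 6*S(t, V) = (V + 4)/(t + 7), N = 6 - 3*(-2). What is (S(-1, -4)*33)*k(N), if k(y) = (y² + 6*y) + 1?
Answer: 7161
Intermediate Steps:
N = 12 (N = 6 + 6 = 12)
S(t, V) = 1 - (4 + V)/(6*(7 + t)) (S(t, V) = 1 - (V + 4)/(6*(t + 7)) = 1 - (4 + V)/(6*(7 + t)))
k(y) = 1 + y² + 6*y
(S(-1, -4)*33)*k(N) = (((38 - 1*(-4) + 6*(-1))/(6*(7 - 1)))*33)*(1 + 12² + 6*12) = (((⅙)*(38 + 4 - 6)/6)*33)*(1 + 144 + 72) = (((⅙)*(⅙)*36)*33)*217 = (1*33)*217 = 33*217 = 7161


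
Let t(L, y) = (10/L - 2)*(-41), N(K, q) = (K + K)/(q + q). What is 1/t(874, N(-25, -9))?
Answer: 437/35629 ≈ 0.012265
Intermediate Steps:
N(K, q) = K/q (N(K, q) = (2*K)/((2*q)) = (2*K)*(1/(2*q)) = K/q)
t(L, y) = 82 - 410/L (t(L, y) = (-2 + 10/L)*(-41) = 82 - 410/L)
1/t(874, N(-25, -9)) = 1/(82 - 410/874) = 1/(82 - 410*1/874) = 1/(82 - 205/437) = 1/(35629/437) = 437/35629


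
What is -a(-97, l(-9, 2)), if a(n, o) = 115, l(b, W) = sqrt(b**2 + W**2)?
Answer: -115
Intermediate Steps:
l(b, W) = sqrt(W**2 + b**2)
-a(-97, l(-9, 2)) = -1*115 = -115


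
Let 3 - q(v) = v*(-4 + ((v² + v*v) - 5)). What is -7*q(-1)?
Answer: 28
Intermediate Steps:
q(v) = 3 - v*(-9 + 2*v²) (q(v) = 3 - v*(-4 + ((v² + v*v) - 5)) = 3 - v*(-4 + ((v² + v²) - 5)) = 3 - v*(-4 + (2*v² - 5)) = 3 - v*(-4 + (-5 + 2*v²)) = 3 - v*(-9 + 2*v²))
-7*q(-1) = -7*(3 - 2*(-1)³ + 9*(-1)) = -7*(3 - 2*(-1) - 9) = -7*(3 + 2 - 9) = -7*(-4) = 28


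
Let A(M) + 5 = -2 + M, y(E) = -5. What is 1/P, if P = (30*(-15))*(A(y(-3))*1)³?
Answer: 1/777600 ≈ 1.2860e-6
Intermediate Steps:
A(M) = -7 + M (A(M) = -5 + (-2 + M) = -7 + M)
P = 777600 (P = (30*(-15))*((-7 - 5)*1)³ = -450*(-12*1)³ = -450*(-12)³ = -450*(-1728) = 777600)
1/P = 1/777600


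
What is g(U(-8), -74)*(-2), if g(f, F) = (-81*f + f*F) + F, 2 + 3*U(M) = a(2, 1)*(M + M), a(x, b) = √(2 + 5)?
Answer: -176/3 - 4960*√7/3 ≈ -4433.0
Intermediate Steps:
a(x, b) = √7
U(M) = -⅔ + 2*M*√7/3 (U(M) = -⅔ + (√7*(M + M))/3 = -⅔ + (√7*(2*M))/3 = -⅔ + (2*M*√7)/3 = -⅔ + 2*M*√7/3)
g(f, F) = F - 81*f + F*f (g(f, F) = (-81*f + F*f) + F = F - 81*f + F*f)
g(U(-8), -74)*(-2) = (-74 - 81*(-⅔ + (⅔)*(-8)*√7) - 74*(-⅔ + (⅔)*(-8)*√7))*(-2) = (-74 - 81*(-⅔ - 16*√7/3) - 74*(-⅔ - 16*√7/3))*(-2) = (-74 + (54 + 432*√7) + (148/3 + 1184*√7/3))*(-2) = (88/3 + 2480*√7/3)*(-2) = -176/3 - 4960*√7/3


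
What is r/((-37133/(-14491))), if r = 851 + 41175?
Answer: 608998766/37133 ≈ 16400.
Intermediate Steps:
r = 42026
r/((-37133/(-14491))) = 42026/((-37133/(-14491))) = 42026/((-37133*(-1/14491))) = 42026/(37133/14491) = 42026*(14491/37133) = 608998766/37133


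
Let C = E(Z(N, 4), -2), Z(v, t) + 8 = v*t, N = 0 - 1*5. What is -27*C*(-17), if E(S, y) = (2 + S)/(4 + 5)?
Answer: -1326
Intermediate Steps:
N = -5 (N = 0 - 5 = -5)
Z(v, t) = -8 + t*v (Z(v, t) = -8 + v*t = -8 + t*v)
E(S, y) = 2/9 + S/9 (E(S, y) = (2 + S)/9 = (2 + S)*(⅑) = 2/9 + S/9)
C = -26/9 (C = 2/9 + (-8 + 4*(-5))/9 = 2/9 + (-8 - 20)/9 = 2/9 + (⅑)*(-28) = 2/9 - 28/9 = -26/9 ≈ -2.8889)
-27*C*(-17) = -27*(-26/9)*(-17) = 78*(-17) = -1326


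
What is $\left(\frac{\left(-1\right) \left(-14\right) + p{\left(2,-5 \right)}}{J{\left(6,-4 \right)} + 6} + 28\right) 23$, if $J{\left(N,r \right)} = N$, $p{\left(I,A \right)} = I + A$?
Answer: $\frac{7981}{12} \approx 665.08$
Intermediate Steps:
$p{\left(I,A \right)} = A + I$
$\left(\frac{\left(-1\right) \left(-14\right) + p{\left(2,-5 \right)}}{J{\left(6,-4 \right)} + 6} + 28\right) 23 = \left(\frac{\left(-1\right) \left(-14\right) + \left(-5 + 2\right)}{6 + 6} + 28\right) 23 = \left(\frac{14 - 3}{12} + 28\right) 23 = \left(11 \cdot \frac{1}{12} + 28\right) 23 = \left(\frac{11}{12} + 28\right) 23 = \frac{347}{12} \cdot 23 = \frac{7981}{12}$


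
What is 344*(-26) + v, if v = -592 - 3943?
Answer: -13479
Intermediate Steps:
v = -4535
344*(-26) + v = 344*(-26) - 4535 = -8944 - 4535 = -13479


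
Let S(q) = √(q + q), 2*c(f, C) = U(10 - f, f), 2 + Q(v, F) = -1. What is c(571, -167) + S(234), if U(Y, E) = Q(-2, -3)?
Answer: -3/2 + 6*√13 ≈ 20.133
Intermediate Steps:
Q(v, F) = -3 (Q(v, F) = -2 - 1 = -3)
U(Y, E) = -3
c(f, C) = -3/2 (c(f, C) = (½)*(-3) = -3/2)
S(q) = √2*√q (S(q) = √(2*q) = √2*√q)
c(571, -167) + S(234) = -3/2 + √2*√234 = -3/2 + √2*(3*√26) = -3/2 + 6*√13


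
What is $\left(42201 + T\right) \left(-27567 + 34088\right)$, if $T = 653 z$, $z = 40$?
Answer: $445521241$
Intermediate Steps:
$T = 26120$ ($T = 653 \cdot 40 = 26120$)
$\left(42201 + T\right) \left(-27567 + 34088\right) = \left(42201 + 26120\right) \left(-27567 + 34088\right) = 68321 \cdot 6521 = 445521241$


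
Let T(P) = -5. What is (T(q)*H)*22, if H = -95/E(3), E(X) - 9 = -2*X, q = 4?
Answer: 10450/3 ≈ 3483.3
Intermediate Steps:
E(X) = 9 - 2*X
H = -95/3 (H = -95/(9 - 2*3) = -95/(9 - 6) = -95/3 ≈ -31.667)
(T(q)*H)*22 = -5*(-95/3)*22 = (475/3)*22 = 10450/3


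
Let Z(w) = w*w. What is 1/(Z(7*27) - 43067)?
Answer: -1/7346 ≈ -0.00013613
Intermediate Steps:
Z(w) = w²
1/(Z(7*27) - 43067) = 1/((7*27)² - 43067) = 1/(189² - 43067) = 1/(35721 - 43067) = 1/(-7346) = -1/7346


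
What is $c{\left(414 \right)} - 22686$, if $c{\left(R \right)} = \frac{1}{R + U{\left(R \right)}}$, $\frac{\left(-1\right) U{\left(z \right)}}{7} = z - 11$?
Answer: $- \frac{54605203}{2407} \approx -22686.0$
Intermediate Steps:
$U{\left(z \right)} = 77 - 7 z$ ($U{\left(z \right)} = - 7 \left(z - 11\right) = - 7 \left(-11 + z\right) = 77 - 7 z$)
$c{\left(R \right)} = \frac{1}{77 - 6 R}$ ($c{\left(R \right)} = \frac{1}{R - \left(-77 + 7 R\right)} = \frac{1}{77 - 6 R}$)
$c{\left(414 \right)} - 22686 = - \frac{1}{-77 + 6 \cdot 414} - 22686 = - \frac{1}{-77 + 2484} - 22686 = - \frac{1}{2407} - 22686 = - \frac{54605203}{2407}$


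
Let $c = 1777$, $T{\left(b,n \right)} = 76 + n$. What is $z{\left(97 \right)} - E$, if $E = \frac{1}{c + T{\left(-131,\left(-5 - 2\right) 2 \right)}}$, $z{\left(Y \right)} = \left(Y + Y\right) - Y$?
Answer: $\frac{178382}{1839} \approx 97.0$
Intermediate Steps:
$z{\left(Y \right)} = Y$ ($z{\left(Y \right)} = 2 Y - Y = Y$)
$E = \frac{1}{1839}$ ($E = \frac{1}{1777 + \left(76 + \left(-5 - 2\right) 2\right)} = \frac{1}{1777 + \left(76 - 14\right)} = \frac{1}{1777 + 62} = \frac{1}{1839} \approx 0.00054377$)
$z{\left(97 \right)} - E = 97 - \frac{1}{1839} = \frac{178382}{1839}$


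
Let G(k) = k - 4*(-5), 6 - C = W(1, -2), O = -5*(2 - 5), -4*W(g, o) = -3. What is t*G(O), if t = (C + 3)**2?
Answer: 38115/16 ≈ 2382.2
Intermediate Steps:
W(g, o) = 3/4 (W(g, o) = -1/4*(-3) = 3/4)
O = 15 (O = -5*(-3) = 15)
C = 21/4 (C = 6 - 1*3/4 = 6 - 3/4 = 21/4 ≈ 5.2500)
G(k) = 20 + k (G(k) = k + 20 = 20 + k)
t = 1089/16 (t = (21/4 + 3)**2 = (33/4)**2 = 1089/16 ≈ 68.063)
t*G(O) = 1089*(20 + 15)/16 = (1089/16)*35 = 38115/16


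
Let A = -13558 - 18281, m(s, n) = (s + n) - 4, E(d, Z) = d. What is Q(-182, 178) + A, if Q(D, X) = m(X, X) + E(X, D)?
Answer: -31309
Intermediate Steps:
m(s, n) = -4 + n + s (m(s, n) = (n + s) - 4 = -4 + n + s)
Q(D, X) = -4 + 3*X (Q(D, X) = (-4 + X + X) + X = (-4 + 2*X) + X = -4 + 3*X)
A = -31839
Q(-182, 178) + A = (-4 + 3*178) - 31839 = (-4 + 534) - 31839 = 530 - 31839 = -31309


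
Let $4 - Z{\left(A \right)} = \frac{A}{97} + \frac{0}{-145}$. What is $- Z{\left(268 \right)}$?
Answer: $- \frac{120}{97} \approx -1.2371$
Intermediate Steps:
$Z{\left(A \right)} = 4 - \frac{A}{97}$ ($Z{\left(A \right)} = 4 - \left(\frac{A}{97} + \frac{0}{-145}\right) = 4 - \left(A \frac{1}{97} + 0 \left(- \frac{1}{145}\right)\right) = 4 - \left(\frac{A}{97} + 0\right) = 4 - \frac{A}{97}$)
$- Z{\left(268 \right)} = - (4 - \frac{268}{97}) = \left(-1\right) \frac{120}{97} = - \frac{120}{97}$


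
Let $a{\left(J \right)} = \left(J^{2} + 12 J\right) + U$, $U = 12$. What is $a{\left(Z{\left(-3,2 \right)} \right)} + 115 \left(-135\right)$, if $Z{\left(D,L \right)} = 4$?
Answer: $-15449$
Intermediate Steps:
$a{\left(J \right)} = 12 + J^{2} + 12 J$ ($a{\left(J \right)} = \left(J^{2} + 12 J\right) + 12 = 12 + J^{2} + 12 J$)
$a{\left(Z{\left(-3,2 \right)} \right)} + 115 \left(-135\right) = \left(12 + 4^{2} + 12 \cdot 4\right) + 115 \left(-135\right) = \left(12 + 16 + 48\right) - 15525 = 76 - 15525 = -15449$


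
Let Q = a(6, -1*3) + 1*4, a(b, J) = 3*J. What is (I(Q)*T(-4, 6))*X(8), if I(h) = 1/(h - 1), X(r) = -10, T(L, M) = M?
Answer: 10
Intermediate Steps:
Q = -5 (Q = 3*(-1*3) + 1*4 = 3*(-3) + 4 = -9 + 4 = -5)
I(h) = 1/(-1 + h)
(I(Q)*T(-4, 6))*X(8) = (6/(-1 - 5))*(-10) = (6/(-6))*(-10) = -⅙*6*(-10) = -1*(-10) = 10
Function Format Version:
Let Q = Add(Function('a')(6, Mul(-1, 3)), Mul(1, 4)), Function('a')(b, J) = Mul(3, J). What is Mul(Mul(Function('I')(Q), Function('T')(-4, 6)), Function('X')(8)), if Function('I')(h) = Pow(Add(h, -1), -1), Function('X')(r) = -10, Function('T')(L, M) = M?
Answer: 10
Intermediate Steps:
Q = -5 (Q = Add(Mul(3, Mul(-1, 3)), Mul(1, 4)) = Add(Mul(3, -3), 4) = Add(-9, 4) = -5)
Function('I')(h) = Pow(Add(-1, h), -1)
Mul(Mul(Function('I')(Q), Function('T')(-4, 6)), Function('X')(8)) = Mul(Mul(Pow(Add(-1, -5), -1), 6), -10) = Mul(Mul(Pow(-6, -1), 6), -10) = Mul(Mul(Rational(-1, 6), 6), -10) = Mul(-1, -10) = 10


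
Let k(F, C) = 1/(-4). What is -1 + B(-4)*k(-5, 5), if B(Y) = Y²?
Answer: -5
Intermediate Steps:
k(F, C) = -¼
-1 + B(-4)*k(-5, 5) = -1 + (-4)²*(-¼) = -1 + 16*(-¼) = -1 - 4 = -5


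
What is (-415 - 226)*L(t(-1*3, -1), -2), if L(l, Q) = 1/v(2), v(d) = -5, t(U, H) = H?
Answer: 641/5 ≈ 128.20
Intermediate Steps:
L(l, Q) = -⅕ (L(l, Q) = 1/(-5) = -⅕)
(-415 - 226)*L(t(-1*3, -1), -2) = (-415 - 226)*(-⅕) = -641*(-⅕) = 641/5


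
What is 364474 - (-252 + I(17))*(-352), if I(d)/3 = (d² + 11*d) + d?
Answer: 796378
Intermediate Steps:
I(d) = 3*d² + 36*d (I(d) = 3*((d² + 11*d) + d) = 3*(d² + 12*d) = 3*d² + 36*d)
364474 - (-252 + I(17))*(-352) = 364474 - (-252 + 3*17*(12 + 17))*(-352) = 364474 - (-252 + 3*17*29)*(-352) = 364474 - (-252 + 1479)*(-352) = 364474 - 1227*(-352) = 364474 - 1*(-431904) = 364474 + 431904 = 796378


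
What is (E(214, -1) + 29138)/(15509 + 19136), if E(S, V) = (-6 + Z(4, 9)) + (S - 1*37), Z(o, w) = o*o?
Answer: 5865/6929 ≈ 0.84644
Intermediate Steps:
Z(o, w) = o²
E(S, V) = -27 + S (E(S, V) = (-6 + 4²) + (S - 1*37) = (-6 + 16) + (S - 37) = 10 + (-37 + S) = -27 + S)
(E(214, -1) + 29138)/(15509 + 19136) = ((-27 + 214) + 29138)/(15509 + 19136) = (187 + 29138)/34645 = 29325*(1/34645) = 5865/6929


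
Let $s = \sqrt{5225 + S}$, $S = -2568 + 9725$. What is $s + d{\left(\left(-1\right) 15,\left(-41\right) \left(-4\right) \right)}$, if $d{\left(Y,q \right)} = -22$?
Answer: $-22 + \sqrt{12382} \approx 89.274$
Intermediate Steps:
$S = 7157$
$s = \sqrt{12382}$ ($s = \sqrt{5225 + 7157} = \sqrt{12382} \approx 111.27$)
$s + d{\left(\left(-1\right) 15,\left(-41\right) \left(-4\right) \right)} = \sqrt{12382} - 22 = -22 + \sqrt{12382}$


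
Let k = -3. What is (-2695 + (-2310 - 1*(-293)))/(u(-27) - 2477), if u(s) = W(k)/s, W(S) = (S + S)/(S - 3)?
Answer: 837/440 ≈ 1.9023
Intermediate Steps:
W(S) = 2*S/(-3 + S) (W(S) = (2*S)/(-3 + S) = 2*S/(-3 + S))
u(s) = 1/s (u(s) = (2*(-3)/(-3 - 3))/s = (2*(-3)/(-6))/s = (2*(-3)*(-1/6))/s = 1/s)
(-2695 + (-2310 - 1*(-293)))/(u(-27) - 2477) = (-2695 + (-2310 - 1*(-293)))/(1/(-27) - 2477) = (-2695 + (-2310 + 293))/(-1/27 - 2477) = (-2695 - 2017)/(-66880/27) = -4712*(-27/66880) = 837/440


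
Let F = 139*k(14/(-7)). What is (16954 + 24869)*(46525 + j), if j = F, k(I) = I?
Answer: 1934188281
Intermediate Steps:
F = -278 (F = 139*(14/(-7)) = 139*(14*(-⅐)) = 139*(-2) = -278)
j = -278
(16954 + 24869)*(46525 + j) = (16954 + 24869)*(46525 - 278) = 41823*46247 = 1934188281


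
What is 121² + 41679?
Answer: 56320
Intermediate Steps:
121² + 41679 = 14641 + 41679 = 56320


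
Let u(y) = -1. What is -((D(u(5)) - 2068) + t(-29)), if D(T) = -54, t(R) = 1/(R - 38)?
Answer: 142175/67 ≈ 2122.0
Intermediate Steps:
t(R) = 1/(-38 + R)
-((D(u(5)) - 2068) + t(-29)) = -((-54 - 2068) + 1/(-38 - 29)) = -(-2122 + 1/(-67)) = -(-2122 - 1/67) = -1*(-142175/67) = 142175/67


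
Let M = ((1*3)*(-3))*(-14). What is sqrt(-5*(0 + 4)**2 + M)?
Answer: sqrt(46) ≈ 6.7823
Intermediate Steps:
M = 126 (M = (3*(-3))*(-14) = -9*(-14) = 126)
sqrt(-5*(0 + 4)**2 + M) = sqrt(-5*(0 + 4)**2 + 126) = sqrt(-5*4**2 + 126) = sqrt(-5*16 + 126) = sqrt(-80 + 126) = sqrt(46)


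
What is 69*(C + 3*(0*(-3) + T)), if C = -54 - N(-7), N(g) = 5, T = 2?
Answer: -3657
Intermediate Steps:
C = -59 (C = -54 - 1*5 = -54 - 5 = -59)
69*(C + 3*(0*(-3) + T)) = 69*(-59 + 3*(0*(-3) + 2)) = 69*(-59 + 3*(0 + 2)) = 69*(-59 + 3*2) = 69*(-59 + 6) = 69*(-53) = -3657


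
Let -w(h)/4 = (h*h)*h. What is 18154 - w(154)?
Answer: 14627210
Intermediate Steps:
w(h) = -4*h³ (w(h) = -4*h*h*h = -4*h²*h = -4*h³)
18154 - w(154) = 18154 - (-4)*154³ = 18154 - (-4)*3652264 = 18154 - 1*(-14609056) = 18154 + 14609056 = 14627210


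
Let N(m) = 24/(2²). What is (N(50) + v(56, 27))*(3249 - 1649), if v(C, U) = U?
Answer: 52800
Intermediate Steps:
N(m) = 6 (N(m) = 24/4 = 24*(¼) = 6)
(N(50) + v(56, 27))*(3249 - 1649) = (6 + 27)*(3249 - 1649) = 33*1600 = 52800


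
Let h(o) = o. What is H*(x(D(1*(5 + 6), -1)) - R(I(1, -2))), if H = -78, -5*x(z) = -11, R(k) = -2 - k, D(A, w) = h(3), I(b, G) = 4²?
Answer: -7878/5 ≈ -1575.6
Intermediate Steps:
I(b, G) = 16
D(A, w) = 3
x(z) = 11/5 (x(z) = -⅕*(-11) = 11/5)
H*(x(D(1*(5 + 6), -1)) - R(I(1, -2))) = -78*(11/5 - (-2 - 1*16)) = -78*(11/5 - (-2 - 16)) = -78*(11/5 - 1*(-18)) = -78*(11/5 + 18) = -78*101/5 = -7878/5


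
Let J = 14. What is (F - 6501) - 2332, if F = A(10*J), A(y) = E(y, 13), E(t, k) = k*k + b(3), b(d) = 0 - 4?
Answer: -8668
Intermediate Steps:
b(d) = -4
E(t, k) = -4 + k² (E(t, k) = k*k - 4 = k² - 4 = -4 + k²)
A(y) = 165 (A(y) = -4 + 13² = -4 + 169 = 165)
F = 165
(F - 6501) - 2332 = (165 - 6501) - 2332 = -6336 - 2332 = -8668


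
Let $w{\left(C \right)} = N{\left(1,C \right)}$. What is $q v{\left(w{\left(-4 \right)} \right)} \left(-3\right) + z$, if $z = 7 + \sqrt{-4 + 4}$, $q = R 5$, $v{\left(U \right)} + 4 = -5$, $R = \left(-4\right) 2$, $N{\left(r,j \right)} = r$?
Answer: $-1073$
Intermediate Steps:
$R = -8$
$w{\left(C \right)} = 1$
$v{\left(U \right)} = -9$ ($v{\left(U \right)} = -4 - 5 = -9$)
$q = -40$ ($q = \left(-8\right) 5 = -40$)
$z = 7$ ($z = 7 + \sqrt{0} = 7 + 0 = 7$)
$q v{\left(w{\left(-4 \right)} \right)} \left(-3\right) + z = \left(-40\right) \left(-9\right) \left(-3\right) + 7 = 360 \left(-3\right) + 7 = -1080 + 7 = -1073$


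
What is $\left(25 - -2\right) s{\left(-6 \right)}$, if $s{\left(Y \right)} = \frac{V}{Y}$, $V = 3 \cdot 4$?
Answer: $-54$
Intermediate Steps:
$V = 12$
$s{\left(Y \right)} = \frac{12}{Y}$
$\left(25 - -2\right) s{\left(-6 \right)} = \left(25 - -2\right) \frac{12}{-6} = \left(25 + \left(-5 + 7\right)\right) 12 \left(- \frac{1}{6}\right) = \left(25 + 2\right) \left(-2\right) = 27 \left(-2\right) = -54$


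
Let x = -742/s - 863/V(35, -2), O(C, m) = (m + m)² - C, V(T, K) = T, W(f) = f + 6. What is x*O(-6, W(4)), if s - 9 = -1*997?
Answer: -11986773/1235 ≈ -9705.9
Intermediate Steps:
W(f) = 6 + f
s = -988 (s = 9 - 1*997 = 9 - 997 = -988)
O(C, m) = -C + 4*m² (O(C, m) = (2*m)² - C = 4*m² - C = -C + 4*m²)
x = -413337/17290 (x = -742/(-988) - 863/35 = -742*(-1/988) - 863*1/35 = 371/494 - 863/35 = -413337/17290 ≈ -23.906)
x*O(-6, W(4)) = -413337*(-1*(-6) + 4*(6 + 4)²)/17290 = -413337*(6 + 4*10²)/17290 = -413337*(6 + 4*100)/17290 = -413337*(6 + 400)/17290 = -413337/17290*406 = -11986773/1235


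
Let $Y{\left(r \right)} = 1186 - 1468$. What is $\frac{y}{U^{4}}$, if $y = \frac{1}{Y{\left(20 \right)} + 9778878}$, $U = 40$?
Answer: $\frac{1}{25033205760000} \approx 3.9947 \cdot 10^{-14}$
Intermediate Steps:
$Y{\left(r \right)} = -282$ ($Y{\left(r \right)} = 1186 - 1468 = -282$)
$y = \frac{1}{9778596}$ ($y = \frac{1}{-282 + 9778878} = \frac{1}{9778596} \approx 1.0226 \cdot 10^{-7}$)
$\frac{y}{U^{4}} = \frac{1}{9778596 \cdot 40^{4}} = \frac{1}{9778596 \cdot 2560000} = \frac{1}{9778596} \cdot \frac{1}{2560000} = \frac{1}{25033205760000}$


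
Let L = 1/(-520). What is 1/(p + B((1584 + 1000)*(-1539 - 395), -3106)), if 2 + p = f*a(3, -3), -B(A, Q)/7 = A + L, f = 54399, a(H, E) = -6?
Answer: 520/18021013927 ≈ 2.8855e-8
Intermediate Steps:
L = -1/520 ≈ -0.0019231
B(A, Q) = 7/520 - 7*A (B(A, Q) = -7*(A - 1/520) = -7*(-1/520 + A) = 7/520 - 7*A)
p = -326396 (p = -2 + 54399*(-6) = -2 - 326394 = -326396)
1/(p + B((1584 + 1000)*(-1539 - 395), -3106)) = 1/(-326396 + (7/520 - 7*(1584 + 1000)*(-1539 - 395))) = 1/(-326396 + (7/520 - 18088*(-1934))) = 1/(-326396 + (7/520 - 7*(-4997456))) = 1/(-326396 + (7/520 + 34982192)) = 1/(-326396 + 18190739847/520) = 1/(18021013927/520) = 520/18021013927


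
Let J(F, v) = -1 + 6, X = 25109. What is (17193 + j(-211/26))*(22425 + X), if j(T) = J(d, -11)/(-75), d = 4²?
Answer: 12258733396/15 ≈ 8.1725e+8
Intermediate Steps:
d = 16
J(F, v) = 5
j(T) = -1/15 (j(T) = 5/(-75) = 5*(-1/75) = -1/15)
(17193 + j(-211/26))*(22425 + X) = (17193 - 1/15)*(22425 + 25109) = (257894/15)*47534 = 12258733396/15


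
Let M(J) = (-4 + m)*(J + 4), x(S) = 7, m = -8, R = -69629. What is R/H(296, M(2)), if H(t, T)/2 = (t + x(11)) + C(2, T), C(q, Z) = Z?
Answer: -9947/66 ≈ -150.71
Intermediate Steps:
M(J) = -48 - 12*J (M(J) = (-4 - 8)*(J + 4) = -12*(4 + J) = -48 - 12*J)
H(t, T) = 14 + 2*T + 2*t (H(t, T) = 2*((t + 7) + T) = 2*((7 + t) + T) = 2*(7 + T + t) = 14 + 2*T + 2*t)
R/H(296, M(2)) = -69629/(14 + 2*(-48 - 12*2) + 2*296) = -69629/(14 + 2*(-48 - 24) + 592) = -69629/(14 + 2*(-72) + 592) = -69629/(14 - 144 + 592) = -69629/462 = -69629*1/462 = -9947/66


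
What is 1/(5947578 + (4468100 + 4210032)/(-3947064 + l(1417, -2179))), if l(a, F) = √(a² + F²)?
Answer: 4632955603798354275/27554854637969764042845074 + 2169533*√6755930/137774273189848820214225370 ≈ 1.6814e-7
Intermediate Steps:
l(a, F) = √(F² + a²)
1/(5947578 + (4468100 + 4210032)/(-3947064 + l(1417, -2179))) = 1/(5947578 + (4468100 + 4210032)/(-3947064 + √((-2179)² + 1417²))) = 1/(5947578 + 8678132/(-3947064 + √(4748041 + 2007889))) = 1/(5947578 + 8678132/(-3947064 + √6755930))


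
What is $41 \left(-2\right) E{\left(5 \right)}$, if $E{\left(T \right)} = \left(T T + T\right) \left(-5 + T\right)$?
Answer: $0$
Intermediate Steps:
$E{\left(T \right)} = \left(-5 + T\right) \left(T + T^{2}\right)$ ($E{\left(T \right)} = \left(T^{2} + T\right) \left(-5 + T\right) = \left(T + T^{2}\right) \left(-5 + T\right) = \left(-5 + T\right) \left(T + T^{2}\right)$)
$41 \left(-2\right) E{\left(5 \right)} = 41 \left(-2\right) 5 \left(-5 + 5^{2} - 20\right) = - 82 \cdot 5 \left(-5 + 25 - 20\right) = - 82 \cdot 5 \cdot 0 = \left(-82\right) 0 = 0$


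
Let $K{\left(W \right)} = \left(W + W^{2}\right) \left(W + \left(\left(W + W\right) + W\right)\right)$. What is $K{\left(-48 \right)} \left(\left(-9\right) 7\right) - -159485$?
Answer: $27448061$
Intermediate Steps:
$K{\left(W \right)} = 4 W \left(W + W^{2}\right)$ ($K{\left(W \right)} = \left(W + W^{2}\right) \left(W + \left(2 W + W\right)\right) = \left(W + W^{2}\right) \left(W + 3 W\right) = \left(W + W^{2}\right) 4 W = 4 W \left(W + W^{2}\right)$)
$K{\left(-48 \right)} \left(\left(-9\right) 7\right) - -159485 = 4 \left(-48\right)^{2} \left(1 - 48\right) \left(\left(-9\right) 7\right) - -159485 = 4 \cdot 2304 \left(-47\right) \left(-63\right) + 159485 = \left(-433152\right) \left(-63\right) + 159485 = 27288576 + 159485 = 27448061$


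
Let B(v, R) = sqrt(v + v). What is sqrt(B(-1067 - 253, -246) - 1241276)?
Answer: 2*sqrt(-310319 + I*sqrt(165)) ≈ 0.023059 + 1114.1*I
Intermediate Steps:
B(v, R) = sqrt(2)*sqrt(v) (B(v, R) = sqrt(2*v) = sqrt(2)*sqrt(v))
sqrt(B(-1067 - 253, -246) - 1241276) = sqrt(sqrt(2)*sqrt(-1067 - 253) - 1241276) = sqrt(sqrt(2)*sqrt(-1320) - 1241276) = sqrt(sqrt(2)*(2*I*sqrt(330)) - 1241276) = sqrt(4*I*sqrt(165) - 1241276) = sqrt(-1241276 + 4*I*sqrt(165))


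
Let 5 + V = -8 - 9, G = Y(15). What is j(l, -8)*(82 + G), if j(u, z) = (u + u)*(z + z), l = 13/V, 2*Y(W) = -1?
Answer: 16952/11 ≈ 1541.1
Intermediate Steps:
Y(W) = -½ (Y(W) = (½)*(-1) = -½)
G = -½ ≈ -0.50000
V = -22 (V = -5 + (-8 - 9) = -5 - 17 = -22)
l = -13/22 (l = 13/(-22) = 13*(-1/22) = -13/22 ≈ -0.59091)
j(u, z) = 4*u*z (j(u, z) = (2*u)*(2*z) = 4*u*z)
j(l, -8)*(82 + G) = (4*(-13/22)*(-8))*(82 - ½) = (208/11)*(163/2) = 16952/11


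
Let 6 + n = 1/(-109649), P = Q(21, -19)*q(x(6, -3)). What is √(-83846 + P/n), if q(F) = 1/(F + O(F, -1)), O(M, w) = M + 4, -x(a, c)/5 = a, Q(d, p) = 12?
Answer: I*√145162796680321010/1315790 ≈ 289.56*I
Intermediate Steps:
x(a, c) = -5*a
O(M, w) = 4 + M
q(F) = 1/(4 + 2*F) (q(F) = 1/(F + (4 + F)) = 1/(4 + 2*F))
P = -3/14 (P = 12*(1/(2*(2 - 5*6))) = 12*(1/(2*(2 - 30))) = 12*((½)/(-28)) = 12*((½)*(-1/28)) = 12*(-1/56) = -3/14 ≈ -0.21429)
n = -657895/109649 (n = -6 + 1/(-109649) = -6 - 1/109649 = -657895/109649 ≈ -6.0000)
√(-83846 + P/n) = √(-83846 - 3/(14*(-657895/109649))) = √(-83846 - 3/14*(-109649/657895)) = √(-83846 + 328947/9210530) = √(-772265769433/9210530) = I*√145162796680321010/1315790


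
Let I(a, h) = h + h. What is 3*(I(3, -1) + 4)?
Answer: 6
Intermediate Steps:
I(a, h) = 2*h
3*(I(3, -1) + 4) = 3*(2*(-1) + 4) = 3*(-2 + 4) = 3*2 = 6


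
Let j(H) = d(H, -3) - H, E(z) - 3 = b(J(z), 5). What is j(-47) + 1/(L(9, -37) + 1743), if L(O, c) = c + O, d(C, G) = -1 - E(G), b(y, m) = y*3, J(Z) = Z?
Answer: 89181/1715 ≈ 52.001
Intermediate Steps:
b(y, m) = 3*y
E(z) = 3 + 3*z
d(C, G) = -4 - 3*G (d(C, G) = -1 - (3 + 3*G) = -1 + (-3 - 3*G) = -4 - 3*G)
L(O, c) = O + c
j(H) = 5 - H (j(H) = (-4 - 3*(-3)) - H = (-4 + 9) - H = 5 - H)
j(-47) + 1/(L(9, -37) + 1743) = (5 - 1*(-47)) + 1/((9 - 37) + 1743) = (5 + 47) + 1/(-28 + 1743) = 52 + 1/1715 = 89181/1715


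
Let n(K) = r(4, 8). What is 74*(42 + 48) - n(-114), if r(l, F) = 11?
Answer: 6649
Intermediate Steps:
n(K) = 11
74*(42 + 48) - n(-114) = 74*(42 + 48) - 1*11 = 74*90 - 11 = 6660 - 11 = 6649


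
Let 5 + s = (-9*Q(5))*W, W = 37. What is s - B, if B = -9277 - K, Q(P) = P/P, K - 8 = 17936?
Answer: 26883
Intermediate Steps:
K = 17944 (K = 8 + 17936 = 17944)
Q(P) = 1
B = -27221 (B = -9277 - 1*17944 = -9277 - 17944 = -27221)
s = -338 (s = -5 - 9*1*37 = -5 - 9*37 = -5 - 333 = -338)
s - B = -338 - 1*(-27221) = -338 + 27221 = 26883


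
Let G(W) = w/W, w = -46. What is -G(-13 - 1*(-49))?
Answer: 23/18 ≈ 1.2778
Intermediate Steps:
G(W) = -46/W
-G(-13 - 1*(-49)) = -(-46)/(-13 - 1*(-49)) = -(-46)/(-13 + 49) = -(-46)/36 = -1*(-23/18) = 23/18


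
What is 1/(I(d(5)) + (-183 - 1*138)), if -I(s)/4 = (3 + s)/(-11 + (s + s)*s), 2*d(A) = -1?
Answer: -21/6721 ≈ -0.0031245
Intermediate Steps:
d(A) = -½ (d(A) = (½)*(-1) = -½)
I(s) = -4*(3 + s)/(-11 + 2*s²) (I(s) = -4*(3 + s)/(-11 + (s + s)*s) = -4*(3 + s)/(-11 + (2*s)*s) = -4*(3 + s)/(-11 + 2*s²))
1/(I(d(5)) + (-183 - 1*138)) = 1/(4*(-3 - 1*(-½))/(-11 + 2*(-½)²) + (-183 - 1*138)) = 1/(4*(-3 + ½)/(-11 + 2*(¼)) + (-183 - 138)) = 1/(4*(-5/2)/(-11 + ½) - 321) = 1/(4*(-5/2)/(-21/2) - 321) = 1/(4*(-2/21)*(-5/2) - 321) = 1/(20/21 - 321) = 1/(-6721/21) = -21/6721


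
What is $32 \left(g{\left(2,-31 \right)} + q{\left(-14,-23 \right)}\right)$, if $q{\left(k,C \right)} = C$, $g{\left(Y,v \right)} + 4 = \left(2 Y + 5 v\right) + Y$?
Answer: $-5632$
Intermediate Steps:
$g{\left(Y,v \right)} = -4 + 3 Y + 5 v$ ($g{\left(Y,v \right)} = -4 + \left(\left(2 Y + 5 v\right) + Y\right) = -4 + \left(3 Y + 5 v\right) = -4 + 3 Y + 5 v$)
$32 \left(g{\left(2,-31 \right)} + q{\left(-14,-23 \right)}\right) = 32 \left(\left(-4 + 3 \cdot 2 + 5 \left(-31\right)\right) - 23\right) = 32 \left(\left(-4 + 6 - 155\right) - 23\right) = 32 \left(-153 - 23\right) = 32 \left(-176\right) = -5632$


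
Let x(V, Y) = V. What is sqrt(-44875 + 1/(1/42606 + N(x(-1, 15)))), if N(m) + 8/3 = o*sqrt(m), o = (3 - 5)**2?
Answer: sqrt(-78981536253858991192245565 - 304622176426089436944*I)/41952708001 ≈ 0.00040852 - 211.84*I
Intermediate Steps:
o = 4 (o = (-2)**2 = 4)
N(m) = -8/3 + 4*sqrt(m)
sqrt(-44875 + 1/(1/42606 + N(x(-1, 15)))) = sqrt(-44875 + 1/(1/42606 + (-8/3 + 4*sqrt(-1)))) = sqrt(-44875 + 1/(1/42606 + (-8/3 + 4*I))) = sqrt(-44875 + 1/(-113615/42606 + 4*I)) = sqrt(-44875 + 1815271236*(-113615/42606 - 4*I)/41952708001)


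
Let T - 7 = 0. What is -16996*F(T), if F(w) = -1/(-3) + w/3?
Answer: -135968/3 ≈ -45323.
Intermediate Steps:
T = 7 (T = 7 + 0 = 7)
F(w) = 1/3 + w/3 (F(w) = -1*(-1/3) + w*(1/3) = 1/3 + w/3)
-16996*F(T) = -16996*(1/3 + (1/3)*7) = -16996*(1/3 + 7/3) = -16996*8/3 = -135968/3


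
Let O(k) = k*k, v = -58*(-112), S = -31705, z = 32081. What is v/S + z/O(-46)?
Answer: 1003382569/67087780 ≈ 14.956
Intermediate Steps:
v = 6496
O(k) = k²
v/S + z/O(-46) = 6496/(-31705) + 32081/((-46)²) = 6496*(-1/31705) + 32081/2116 = -6496/31705 + 32081*(1/2116) = -6496/31705 + 32081/2116 = 1003382569/67087780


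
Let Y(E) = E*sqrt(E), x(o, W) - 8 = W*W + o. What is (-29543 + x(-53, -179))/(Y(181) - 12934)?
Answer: -2884282/14668965 - 40363*sqrt(181)/14668965 ≈ -0.23364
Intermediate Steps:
x(o, W) = 8 + o + W**2 (x(o, W) = 8 + (W*W + o) = 8 + (W**2 + o) = 8 + (o + W**2) = 8 + o + W**2)
Y(E) = E**(3/2)
(-29543 + x(-53, -179))/(Y(181) - 12934) = (-29543 + (8 - 53 + (-179)**2))/(181**(3/2) - 12934) = (-29543 + (8 - 53 + 32041))/(181*sqrt(181) - 12934) = (-29543 + 31996)/(-12934 + 181*sqrt(181)) = 2453/(-12934 + 181*sqrt(181))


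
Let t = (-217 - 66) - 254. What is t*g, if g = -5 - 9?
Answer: 7518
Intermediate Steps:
g = -14
t = -537 (t = -283 - 254 = -537)
t*g = -537*(-14) = 7518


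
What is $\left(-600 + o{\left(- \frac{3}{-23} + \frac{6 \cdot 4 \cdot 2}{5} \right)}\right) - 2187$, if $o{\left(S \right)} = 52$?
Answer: $-2735$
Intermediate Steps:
$\left(-600 + o{\left(- \frac{3}{-23} + \frac{6 \cdot 4 \cdot 2}{5} \right)}\right) - 2187 = \left(-600 + 52\right) - 2187 = -548 - 2187 = -2735$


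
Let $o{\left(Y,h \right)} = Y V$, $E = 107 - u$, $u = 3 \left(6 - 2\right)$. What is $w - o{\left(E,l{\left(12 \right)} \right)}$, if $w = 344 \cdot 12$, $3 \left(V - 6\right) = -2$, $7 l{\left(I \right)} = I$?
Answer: $\frac{10864}{3} \approx 3621.3$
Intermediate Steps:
$l{\left(I \right)} = \frac{I}{7}$
$u = 12$ ($u = 3 \cdot 4 = 12$)
$V = \frac{16}{3}$ ($V = 6 + \frac{1}{3} \left(-2\right) = 6 - \frac{2}{3} = \frac{16}{3} \approx 5.3333$)
$E = 95$ ($E = 107 - 12 = 95$)
$o{\left(Y,h \right)} = \frac{16 Y}{3}$ ($o{\left(Y,h \right)} = Y \frac{16}{3} = \frac{16 Y}{3}$)
$w = 4128$
$w - o{\left(E,l{\left(12 \right)} \right)} = 4128 - \frac{16}{3} \cdot 95 = 4128 - \frac{1520}{3} = \frac{10864}{3}$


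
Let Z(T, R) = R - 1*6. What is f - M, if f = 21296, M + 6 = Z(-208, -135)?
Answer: 21443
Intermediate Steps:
Z(T, R) = -6 + R (Z(T, R) = R - 6 = -6 + R)
M = -147 (M = -6 + (-6 - 135) = -6 - 141 = -147)
f - M = 21296 - 1*(-147) = 21296 + 147 = 21443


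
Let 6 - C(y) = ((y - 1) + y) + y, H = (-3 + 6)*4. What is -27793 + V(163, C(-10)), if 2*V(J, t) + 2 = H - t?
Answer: -55613/2 ≈ -27807.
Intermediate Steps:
H = 12 (H = 3*4 = 12)
C(y) = 7 - 3*y (C(y) = 6 - (((y - 1) + y) + y) = 6 - (((-1 + y) + y) + y) = 6 - ((-1 + 2*y) + y) = 6 - (-1 + 3*y) = 6 + (1 - 3*y) = 7 - 3*y)
V(J, t) = 5 - t/2 (V(J, t) = -1 + (12 - t)/2 = -1 + (6 - t/2) = 5 - t/2)
-27793 + V(163, C(-10)) = -27793 + (5 - (7 - 3*(-10))/2) = -27793 + (5 - (7 + 30)/2) = -27793 + (5 - ½*37) = -27793 + (5 - 37/2) = -27793 - 27/2 = -55613/2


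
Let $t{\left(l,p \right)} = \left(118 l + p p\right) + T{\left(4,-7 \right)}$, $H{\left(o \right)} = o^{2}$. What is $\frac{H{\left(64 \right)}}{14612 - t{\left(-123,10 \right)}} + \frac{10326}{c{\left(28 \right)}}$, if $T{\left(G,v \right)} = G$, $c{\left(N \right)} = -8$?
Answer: $- \frac{74912101}{58044} \approx -1290.6$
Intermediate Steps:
$t{\left(l,p \right)} = 4 + p^{2} + 118 l$ ($t{\left(l,p \right)} = \left(118 l + p p\right) + 4 = \left(118 l + p^{2}\right) + 4 = \left(p^{2} + 118 l\right) + 4 = 4 + p^{2} + 118 l$)
$\frac{H{\left(64 \right)}}{14612 - t{\left(-123,10 \right)}} + \frac{10326}{c{\left(28 \right)}} = \frac{64^{2}}{14612 - \left(4 + 10^{2} + 118 \left(-123\right)\right)} + \frac{10326}{-8} = \frac{4096}{14612 - \left(4 + 100 - 14514\right)} + 10326 \left(- \frac{1}{8}\right) = \frac{4096}{14612 - -14410} - \frac{5163}{4} = \frac{4096}{14612 + 14410} - \frac{5163}{4} = \frac{4096}{29022} - \frac{5163}{4} = 4096 \cdot \frac{1}{29022} - \frac{5163}{4} = \frac{2048}{14511} - \frac{5163}{4} = - \frac{74912101}{58044}$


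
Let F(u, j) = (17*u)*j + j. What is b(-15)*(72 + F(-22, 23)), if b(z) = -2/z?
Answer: -17014/15 ≈ -1134.3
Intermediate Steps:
F(u, j) = j + 17*j*u (F(u, j) = 17*j*u + j = j + 17*j*u)
b(-15)*(72 + F(-22, 23)) = (-2/(-15))*(72 + 23*(1 + 17*(-22))) = (-2*(-1/15))*(72 + 23*(1 - 374)) = 2*(72 + 23*(-373))/15 = 2*(72 - 8579)/15 = (2/15)*(-8507) = -17014/15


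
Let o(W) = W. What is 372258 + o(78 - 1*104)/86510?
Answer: 16102019777/43255 ≈ 3.7226e+5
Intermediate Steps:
372258 + o(78 - 1*104)/86510 = 372258 + (78 - 1*104)/86510 = 372258 + (78 - 104)*(1/86510) = 372258 - 26*1/86510 = 372258 - 13/43255 = 16102019777/43255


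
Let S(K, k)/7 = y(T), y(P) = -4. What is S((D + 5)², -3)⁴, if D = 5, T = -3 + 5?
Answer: 614656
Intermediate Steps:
T = 2
S(K, k) = -28 (S(K, k) = 7*(-4) = -28)
S((D + 5)², -3)⁴ = (-28)⁴ = 614656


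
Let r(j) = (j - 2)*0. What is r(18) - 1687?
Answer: -1687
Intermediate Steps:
r(j) = 0 (r(j) = (-2 + j)*0 = 0)
r(18) - 1687 = 0 - 1687 = -1687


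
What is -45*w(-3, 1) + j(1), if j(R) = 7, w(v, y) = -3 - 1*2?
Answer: 232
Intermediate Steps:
w(v, y) = -5 (w(v, y) = -3 - 2 = -5)
-45*w(-3, 1) + j(1) = -45*(-5) + 7 = 225 + 7 = 232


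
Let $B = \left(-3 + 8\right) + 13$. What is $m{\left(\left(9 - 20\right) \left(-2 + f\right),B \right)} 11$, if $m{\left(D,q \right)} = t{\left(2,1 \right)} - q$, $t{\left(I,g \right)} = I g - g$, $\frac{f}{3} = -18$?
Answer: $-187$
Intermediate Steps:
$f = -54$ ($f = 3 \left(-18\right) = -54$)
$t{\left(I,g \right)} = - g + I g$
$B = 18$ ($B = 5 + 13 = 18$)
$m{\left(D,q \right)} = 1 - q$ ($m{\left(D,q \right)} = 1 \left(-1 + 2\right) - q = 1 \cdot 1 - q = 1 - q$)
$m{\left(\left(9 - 20\right) \left(-2 + f\right),B \right)} 11 = \left(1 - 18\right) 11 = \left(-17\right) 11 = -187$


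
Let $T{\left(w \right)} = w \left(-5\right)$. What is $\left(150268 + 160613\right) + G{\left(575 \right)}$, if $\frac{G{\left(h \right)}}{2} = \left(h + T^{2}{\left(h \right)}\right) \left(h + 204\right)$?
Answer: $12879050481$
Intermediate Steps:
$T{\left(w \right)} = - 5 w$
$G{\left(h \right)} = 2 \left(204 + h\right) \left(h + 25 h^{2}\right)$ ($G{\left(h \right)} = 2 \left(h + \left(- 5 h\right)^{2}\right) \left(h + 204\right) = 2 \left(h + 25 h^{2}\right) \left(204 + h\right) = 2 \left(204 + h\right) \left(h + 25 h^{2}\right)$)
$\left(150268 + 160613\right) + G{\left(575 \right)} = \left(150268 + 160613\right) + 2 \cdot 575 \left(204 + 25 \cdot 575^{2} + 5101 \cdot 575\right) = 310881 + 2 \cdot 575 \left(204 + 25 \cdot 330625 + 2933075\right) = 310881 + 2 \cdot 575 \left(204 + 8265625 + 2933075\right) = 310881 + 2 \cdot 575 \cdot 11198904 = 310881 + 12878739600 = 12879050481$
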